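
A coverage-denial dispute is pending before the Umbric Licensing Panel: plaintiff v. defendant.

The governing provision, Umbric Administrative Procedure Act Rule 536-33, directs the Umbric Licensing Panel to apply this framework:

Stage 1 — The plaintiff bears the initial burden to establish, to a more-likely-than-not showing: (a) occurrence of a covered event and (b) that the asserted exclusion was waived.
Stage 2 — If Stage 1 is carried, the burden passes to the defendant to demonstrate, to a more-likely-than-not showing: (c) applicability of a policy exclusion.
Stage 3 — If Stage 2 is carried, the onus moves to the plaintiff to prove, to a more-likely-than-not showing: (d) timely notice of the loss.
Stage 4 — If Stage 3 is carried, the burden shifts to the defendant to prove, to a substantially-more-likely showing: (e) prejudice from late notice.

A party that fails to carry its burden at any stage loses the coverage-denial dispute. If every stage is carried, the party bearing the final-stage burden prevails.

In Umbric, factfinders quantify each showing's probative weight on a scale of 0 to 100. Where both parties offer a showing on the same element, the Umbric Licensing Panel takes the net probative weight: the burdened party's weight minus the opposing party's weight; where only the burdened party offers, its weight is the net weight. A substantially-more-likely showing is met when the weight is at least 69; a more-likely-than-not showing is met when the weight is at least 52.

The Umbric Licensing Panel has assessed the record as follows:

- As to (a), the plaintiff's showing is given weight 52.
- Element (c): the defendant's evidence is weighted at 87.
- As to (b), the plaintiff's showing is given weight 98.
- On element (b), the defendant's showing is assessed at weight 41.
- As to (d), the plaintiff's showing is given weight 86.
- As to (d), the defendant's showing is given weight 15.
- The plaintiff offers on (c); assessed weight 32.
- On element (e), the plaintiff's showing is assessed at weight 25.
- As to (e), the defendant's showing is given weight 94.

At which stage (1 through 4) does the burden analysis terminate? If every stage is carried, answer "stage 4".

Stage 1 — burden on plaintiff; standard: a more-likely-than-not showing (weight is at least 52).
    (a): 52 ≥ 52 [met]
    (b): 98 − 41 = 57 ≥ 52 [met]
  Stage 1 is satisfied; the onus moves to the defendant.
Stage 2 — burden on defendant; standard: a more-likely-than-not showing (weight is at least 52).
    (c): 87 − 32 = 55 ≥ 52 [met]
  All elements met. The burden passes to the plaintiff.
Stage 3 — burden on plaintiff; standard: a more-likely-than-not showing (weight is at least 52).
    (d): 86 − 15 = 71 ≥ 52 [met]
  Stage 3 carried; the burden shifts to the defendant.
Stage 4 — burden on defendant; standard: a substantially-more-likely showing (weight is at least 69).
    (e): 94 − 25 = 69 ≥ 69 [met]
  All elements met at the final stage.
With every stage satisfied, the defendant prevails.

stage 4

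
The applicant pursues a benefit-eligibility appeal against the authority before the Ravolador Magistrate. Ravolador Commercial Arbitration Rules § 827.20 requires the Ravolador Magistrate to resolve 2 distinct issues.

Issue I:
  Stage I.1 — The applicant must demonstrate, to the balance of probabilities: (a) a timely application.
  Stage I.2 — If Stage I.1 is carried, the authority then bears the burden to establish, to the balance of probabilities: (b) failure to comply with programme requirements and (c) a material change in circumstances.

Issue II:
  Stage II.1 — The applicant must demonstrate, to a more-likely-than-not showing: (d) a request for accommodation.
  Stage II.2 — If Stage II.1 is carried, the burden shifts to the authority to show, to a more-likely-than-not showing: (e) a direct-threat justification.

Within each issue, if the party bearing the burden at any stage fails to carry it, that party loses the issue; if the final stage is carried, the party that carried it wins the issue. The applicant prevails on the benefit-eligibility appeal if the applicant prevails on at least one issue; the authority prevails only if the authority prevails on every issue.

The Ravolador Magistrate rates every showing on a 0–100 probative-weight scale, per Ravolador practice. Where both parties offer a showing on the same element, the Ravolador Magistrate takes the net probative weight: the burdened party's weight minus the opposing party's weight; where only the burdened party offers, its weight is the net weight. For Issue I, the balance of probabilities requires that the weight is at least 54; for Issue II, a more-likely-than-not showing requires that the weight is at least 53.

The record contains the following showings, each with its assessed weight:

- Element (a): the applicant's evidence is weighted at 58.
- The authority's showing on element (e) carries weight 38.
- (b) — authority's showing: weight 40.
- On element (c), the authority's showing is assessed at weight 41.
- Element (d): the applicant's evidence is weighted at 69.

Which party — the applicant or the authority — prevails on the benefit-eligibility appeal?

— Issue I —
Stage I.1 (applicant, the balance of probabilities, weight is at least 54): (a) 58 ≥ 54 — meets.
  The applicant carries Stage I.1; the authority now bears the burden.
Stage I.2 (authority, the balance of probabilities, weight is at least 54): (b) 40 < 54 — fails; (c) 41 < 54 — fails.
  The authority does not carry Stage I.2.
So the applicant prevails on this issue.
— Issue II —
Stage II.1 (applicant, a more-likely-than-not showing, weight is at least 53): (d) 69 ≥ 53 — meets.
  Stage II.1 carried; the burden shifts to the authority.
Stage II.2 (authority, a more-likely-than-not showing, weight is at least 53): (e) 38 < 53 — fails.
  The authority does not carry Stage II.2.
So the applicant prevails on this issue.
Per-issue: Issue I → applicant; Issue II → applicant. The applicant must prevail on at least one issue; overall, the applicant prevails.

applicant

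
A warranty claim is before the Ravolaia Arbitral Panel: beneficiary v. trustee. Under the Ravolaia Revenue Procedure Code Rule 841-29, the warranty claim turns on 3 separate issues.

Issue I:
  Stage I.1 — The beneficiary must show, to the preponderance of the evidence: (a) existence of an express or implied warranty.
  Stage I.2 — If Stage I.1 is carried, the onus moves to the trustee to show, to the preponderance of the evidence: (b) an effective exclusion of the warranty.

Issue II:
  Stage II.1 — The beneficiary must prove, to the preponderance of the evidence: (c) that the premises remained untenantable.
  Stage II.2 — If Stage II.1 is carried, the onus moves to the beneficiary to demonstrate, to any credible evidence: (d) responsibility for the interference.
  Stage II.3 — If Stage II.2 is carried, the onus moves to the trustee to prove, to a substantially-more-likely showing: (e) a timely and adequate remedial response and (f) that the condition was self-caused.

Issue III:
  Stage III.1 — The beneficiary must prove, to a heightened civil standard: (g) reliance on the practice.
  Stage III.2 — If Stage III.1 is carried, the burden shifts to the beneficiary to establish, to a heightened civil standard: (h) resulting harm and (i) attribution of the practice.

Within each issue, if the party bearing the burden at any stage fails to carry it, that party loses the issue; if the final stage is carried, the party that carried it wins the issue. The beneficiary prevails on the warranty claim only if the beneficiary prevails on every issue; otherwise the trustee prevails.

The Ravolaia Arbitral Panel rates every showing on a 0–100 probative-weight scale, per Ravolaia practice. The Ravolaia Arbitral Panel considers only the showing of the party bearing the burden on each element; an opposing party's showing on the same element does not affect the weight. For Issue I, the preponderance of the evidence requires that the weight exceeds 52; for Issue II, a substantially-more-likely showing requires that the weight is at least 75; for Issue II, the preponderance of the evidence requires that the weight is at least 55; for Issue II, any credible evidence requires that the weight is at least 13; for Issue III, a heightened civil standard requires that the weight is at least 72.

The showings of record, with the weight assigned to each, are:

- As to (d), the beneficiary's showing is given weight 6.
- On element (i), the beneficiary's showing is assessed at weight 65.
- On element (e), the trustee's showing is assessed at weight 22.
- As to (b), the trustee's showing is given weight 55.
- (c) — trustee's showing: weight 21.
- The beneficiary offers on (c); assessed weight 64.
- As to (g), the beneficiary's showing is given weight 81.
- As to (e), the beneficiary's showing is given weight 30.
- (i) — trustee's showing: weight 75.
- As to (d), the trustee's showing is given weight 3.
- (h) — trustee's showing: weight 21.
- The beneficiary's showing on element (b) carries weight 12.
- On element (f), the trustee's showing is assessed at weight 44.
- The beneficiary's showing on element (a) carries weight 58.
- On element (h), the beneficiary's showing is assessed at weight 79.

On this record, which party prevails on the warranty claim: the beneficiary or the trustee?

— Issue I —
Stage I.1 (beneficiary, the preponderance of the evidence, weight exceeds 52): (a) 58 > 52 — meets.
  All elements met. The burden passes to the trustee.
Stage I.2 (trustee, the preponderance of the evidence, weight exceeds 52): (b) 55 (beneficiary's 12 disregarded) > 52 — meets.
  Stage I.2 carried; the final stage is satisfied.
With every stage satisfied, the trustee prevails on this issue.
— Issue II —
Stage II.1 (beneficiary, the preponderance of the evidence, weight is at least 55): (c) 64 (trustee's 21 disregarded) ≥ 55 — meets.
  Stage II.1 is satisfied; the beneficiary continues to bear the burden.
Stage II.2 (beneficiary, any credible evidence, weight is at least 13): (d) 6 (trustee's 3 disregarded) < 13 — fails.
  Stage II.2 not carried; the beneficiary fails its burden.
So the trustee prevails on this issue.
— Issue III —
Stage III.1 (beneficiary, a heightened civil standard, weight is at least 72): (g) 81 ≥ 72 — meets.
  Stage III.1 is satisfied; the beneficiary continues to bear the burden.
Stage III.2 (beneficiary, a heightened civil standard, weight is at least 72): (h) 79 (trustee's 21 disregarded) ≥ 72 — meets; (i) 65 (trustee's 75 disregarded) < 72 — fails.
  Not every element is met, so the beneficiary fails to carry Stage III.2.
The analysis ends at Stage III.2; the trustee prevails on this issue.
Per-issue: Issue I → trustee; Issue II → trustee; Issue III → trustee. The beneficiary must prevail on every issue; overall, the trustee prevails.

trustee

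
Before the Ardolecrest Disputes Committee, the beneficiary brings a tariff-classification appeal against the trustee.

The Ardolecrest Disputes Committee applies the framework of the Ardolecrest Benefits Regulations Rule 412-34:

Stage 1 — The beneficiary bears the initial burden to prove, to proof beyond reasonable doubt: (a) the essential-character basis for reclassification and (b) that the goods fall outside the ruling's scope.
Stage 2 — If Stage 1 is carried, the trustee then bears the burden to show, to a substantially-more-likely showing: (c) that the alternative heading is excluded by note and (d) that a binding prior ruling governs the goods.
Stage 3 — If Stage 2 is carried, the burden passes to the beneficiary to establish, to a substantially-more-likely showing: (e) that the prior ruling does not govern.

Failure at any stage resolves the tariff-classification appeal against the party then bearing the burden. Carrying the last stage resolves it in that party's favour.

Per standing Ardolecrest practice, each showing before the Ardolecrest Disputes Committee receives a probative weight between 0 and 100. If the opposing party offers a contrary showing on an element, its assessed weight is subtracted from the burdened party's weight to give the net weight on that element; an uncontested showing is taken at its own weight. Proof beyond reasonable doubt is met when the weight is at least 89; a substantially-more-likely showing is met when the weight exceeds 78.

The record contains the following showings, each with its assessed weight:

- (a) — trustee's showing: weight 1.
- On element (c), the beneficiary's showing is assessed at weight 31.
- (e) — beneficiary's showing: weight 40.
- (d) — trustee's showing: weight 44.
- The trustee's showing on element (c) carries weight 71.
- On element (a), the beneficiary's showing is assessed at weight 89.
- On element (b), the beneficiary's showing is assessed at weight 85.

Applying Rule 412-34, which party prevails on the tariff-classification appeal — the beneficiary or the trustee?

trustee

Stage 1 (beneficiary, proof beyond reasonable doubt, weight is at least 89): (a) net 89−1=88 < 89 — fails; (b) 85 < 89 — fails.
  Stage 1 not carried; the beneficiary fails its burden.
The trustee prevails.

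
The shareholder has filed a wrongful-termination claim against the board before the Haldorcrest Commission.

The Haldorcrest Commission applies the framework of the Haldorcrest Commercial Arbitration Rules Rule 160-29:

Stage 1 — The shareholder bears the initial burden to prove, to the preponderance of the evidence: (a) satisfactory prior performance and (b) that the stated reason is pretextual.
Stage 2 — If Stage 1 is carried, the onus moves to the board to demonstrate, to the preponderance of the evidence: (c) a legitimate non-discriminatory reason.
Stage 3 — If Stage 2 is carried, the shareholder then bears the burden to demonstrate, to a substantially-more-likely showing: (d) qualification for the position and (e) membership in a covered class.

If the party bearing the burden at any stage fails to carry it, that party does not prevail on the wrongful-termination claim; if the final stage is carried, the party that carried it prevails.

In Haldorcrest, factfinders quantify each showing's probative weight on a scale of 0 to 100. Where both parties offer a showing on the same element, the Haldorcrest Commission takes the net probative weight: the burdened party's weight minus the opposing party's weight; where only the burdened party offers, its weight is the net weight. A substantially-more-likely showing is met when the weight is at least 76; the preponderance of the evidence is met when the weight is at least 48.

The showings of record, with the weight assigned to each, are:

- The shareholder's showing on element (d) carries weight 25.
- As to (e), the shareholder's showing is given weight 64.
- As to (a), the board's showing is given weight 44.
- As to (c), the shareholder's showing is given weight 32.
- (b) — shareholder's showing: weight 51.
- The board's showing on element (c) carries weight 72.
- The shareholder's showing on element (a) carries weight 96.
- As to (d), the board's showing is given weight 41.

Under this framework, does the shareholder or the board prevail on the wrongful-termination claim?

shareholder

Stage 1 — burden on shareholder; standard: the preponderance of the evidence (weight is at least 48).
    (a): 96 − 44 = 52 ≥ 48 [met]
    (b): 51 ≥ 48 [met]
  Stage 1 carried; the burden shifts to the board.
Stage 2 — burden on board; standard: the preponderance of the evidence (weight is at least 48).
    (c): 72 − 32 = 40 < 48 [not met]
  The board does not carry Stage 2.
The analysis ends at Stage 2; the shareholder prevails.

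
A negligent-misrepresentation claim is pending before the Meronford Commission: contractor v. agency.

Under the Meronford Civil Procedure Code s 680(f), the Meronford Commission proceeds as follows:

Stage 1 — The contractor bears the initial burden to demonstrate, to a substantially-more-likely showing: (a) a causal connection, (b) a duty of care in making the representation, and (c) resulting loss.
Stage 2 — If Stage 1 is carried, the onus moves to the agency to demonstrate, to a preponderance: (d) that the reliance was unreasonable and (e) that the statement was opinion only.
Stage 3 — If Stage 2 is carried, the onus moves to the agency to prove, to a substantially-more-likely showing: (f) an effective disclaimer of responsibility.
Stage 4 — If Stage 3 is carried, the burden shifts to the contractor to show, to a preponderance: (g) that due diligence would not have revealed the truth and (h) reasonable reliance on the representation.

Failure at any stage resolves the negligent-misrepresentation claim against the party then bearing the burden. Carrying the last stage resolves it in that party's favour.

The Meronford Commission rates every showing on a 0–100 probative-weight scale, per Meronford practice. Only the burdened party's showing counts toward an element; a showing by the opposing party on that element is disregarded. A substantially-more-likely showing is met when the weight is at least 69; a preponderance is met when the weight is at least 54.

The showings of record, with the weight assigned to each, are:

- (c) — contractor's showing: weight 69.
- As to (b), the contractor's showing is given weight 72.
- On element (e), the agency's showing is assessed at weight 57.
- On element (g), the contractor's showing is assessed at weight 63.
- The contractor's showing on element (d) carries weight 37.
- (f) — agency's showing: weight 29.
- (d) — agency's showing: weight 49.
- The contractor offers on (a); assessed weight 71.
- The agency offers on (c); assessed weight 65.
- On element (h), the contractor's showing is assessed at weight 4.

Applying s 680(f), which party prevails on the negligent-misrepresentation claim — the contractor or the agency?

contractor

At Stage 1 the contractor must meet a substantially-more-likely showing (weight is at least 69): on (a) the weight is 71, ≥ 69, so (a) meets the standard; on (b) the weight is 72, which does reach 69, so (b) meets the standard; on (c) the weight is 69 (the agency's 65 is given no effect), ≥ 69, so (c) meets the standard.
  All elements met. The burden passes to the agency.
At Stage 2 the agency must meet a preponderance (weight is at least 54): on (d) the weight is 49 (the contractor's 37 is given no effect), < 54, so (d) does not meet the standard; on (e) the weight is 57, ≥ 54, so (e) meets the standard.
  Stage 2 not carried; the agency fails its burden.
So the contractor prevails.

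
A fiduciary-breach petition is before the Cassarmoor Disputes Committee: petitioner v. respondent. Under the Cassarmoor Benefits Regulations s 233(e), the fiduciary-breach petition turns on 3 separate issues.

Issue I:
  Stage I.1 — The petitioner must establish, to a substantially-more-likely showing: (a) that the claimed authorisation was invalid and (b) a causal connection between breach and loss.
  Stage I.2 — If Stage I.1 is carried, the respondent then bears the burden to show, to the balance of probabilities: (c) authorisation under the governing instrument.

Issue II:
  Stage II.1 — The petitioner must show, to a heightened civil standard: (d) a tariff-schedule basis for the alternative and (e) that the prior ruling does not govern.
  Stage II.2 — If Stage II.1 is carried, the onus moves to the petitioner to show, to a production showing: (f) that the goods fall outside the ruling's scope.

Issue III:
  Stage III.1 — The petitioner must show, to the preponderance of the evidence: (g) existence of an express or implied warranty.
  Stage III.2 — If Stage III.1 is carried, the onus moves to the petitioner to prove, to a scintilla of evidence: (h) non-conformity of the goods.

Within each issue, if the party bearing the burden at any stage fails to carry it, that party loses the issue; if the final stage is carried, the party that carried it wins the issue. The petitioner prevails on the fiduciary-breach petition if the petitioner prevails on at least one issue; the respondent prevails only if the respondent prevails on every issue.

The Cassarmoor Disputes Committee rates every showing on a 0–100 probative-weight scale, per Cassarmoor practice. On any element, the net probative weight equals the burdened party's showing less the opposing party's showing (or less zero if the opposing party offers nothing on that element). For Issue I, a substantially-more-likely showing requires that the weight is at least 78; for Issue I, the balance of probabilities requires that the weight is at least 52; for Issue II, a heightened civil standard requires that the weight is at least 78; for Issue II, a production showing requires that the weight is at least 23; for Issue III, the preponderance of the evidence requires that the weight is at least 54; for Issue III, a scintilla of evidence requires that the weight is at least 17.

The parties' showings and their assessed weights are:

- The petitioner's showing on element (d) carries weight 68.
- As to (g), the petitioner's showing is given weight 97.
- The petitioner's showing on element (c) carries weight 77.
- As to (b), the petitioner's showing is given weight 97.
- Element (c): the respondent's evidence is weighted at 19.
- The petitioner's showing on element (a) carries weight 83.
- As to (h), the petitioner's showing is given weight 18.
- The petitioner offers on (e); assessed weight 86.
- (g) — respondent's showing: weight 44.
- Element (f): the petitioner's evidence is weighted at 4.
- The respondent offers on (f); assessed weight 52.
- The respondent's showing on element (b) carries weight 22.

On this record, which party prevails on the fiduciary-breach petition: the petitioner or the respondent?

respondent

— Issue I —
Stage I.1 — burden on petitioner; standard: a substantially-more-likely showing (weight is at least 78).
    (a): 83 ≥ 78 [met]
    (b): 97 − 22 = 75 < 78 [not met]
  Not every element is met, so the petitioner fails to carry Stage I.1.
So the respondent prevails on this issue.
— Issue II —
Stage II.1 (petitioner, a heightened civil standard, weight is at least 78): (d) 68 < 78 — fails; (e) 86 ≥ 78 — meets.
  The petitioner does not carry Stage II.1.
The analysis ends at Stage II.1; the respondent prevails on this issue.
— Issue III —
Stage III.1 — burden on petitioner; standard: the preponderance of the evidence (weight is at least 54).
    (g): 97 − 44 = 53 < 54 [not met]
  Stage III.1 not carried; the petitioner fails its burden.
The respondent prevails on this issue.
Per-issue: Issue I → respondent; Issue II → respondent; Issue III → respondent. The petitioner must prevail on at least one issue; overall, the respondent prevails.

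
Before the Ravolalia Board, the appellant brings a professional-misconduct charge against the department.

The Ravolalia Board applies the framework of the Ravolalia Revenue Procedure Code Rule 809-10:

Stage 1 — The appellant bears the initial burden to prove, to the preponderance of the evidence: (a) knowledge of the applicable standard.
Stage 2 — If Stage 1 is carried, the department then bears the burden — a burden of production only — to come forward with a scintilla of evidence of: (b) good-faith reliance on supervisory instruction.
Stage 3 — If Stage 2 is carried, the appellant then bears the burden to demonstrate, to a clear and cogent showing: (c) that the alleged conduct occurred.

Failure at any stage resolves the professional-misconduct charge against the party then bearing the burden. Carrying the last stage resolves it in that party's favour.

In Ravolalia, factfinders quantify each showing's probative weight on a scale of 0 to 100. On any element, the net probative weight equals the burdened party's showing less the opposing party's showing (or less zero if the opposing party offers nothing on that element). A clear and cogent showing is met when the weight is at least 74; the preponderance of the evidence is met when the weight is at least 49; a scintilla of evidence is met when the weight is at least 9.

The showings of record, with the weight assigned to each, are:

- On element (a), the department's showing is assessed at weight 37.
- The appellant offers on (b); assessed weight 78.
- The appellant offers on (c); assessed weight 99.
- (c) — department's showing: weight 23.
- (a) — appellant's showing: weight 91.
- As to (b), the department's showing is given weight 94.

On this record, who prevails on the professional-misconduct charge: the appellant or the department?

Stage 1 — burden on appellant; standard: the preponderance of the evidence (weight is at least 49).
    (a): 91 − 37 = 54 ≥ 49 [met]
  All elements met. The burden passes to the department.
Stage 2 — burden on department; standard: a scintilla of evidence (weight is at least 9).
    (b): 94 − 78 = 16 ≥ 9 [met]
  The department carries Stage 2; the appellant now bears the burden.
Stage 3 — burden on appellant; standard: a clear and cogent showing (weight is at least 74).
    (c): 99 − 23 = 76 ≥ 74 [met]
  Stage 3 carried; the final stage is satisfied.
All stages carried — the appellant prevails.

appellant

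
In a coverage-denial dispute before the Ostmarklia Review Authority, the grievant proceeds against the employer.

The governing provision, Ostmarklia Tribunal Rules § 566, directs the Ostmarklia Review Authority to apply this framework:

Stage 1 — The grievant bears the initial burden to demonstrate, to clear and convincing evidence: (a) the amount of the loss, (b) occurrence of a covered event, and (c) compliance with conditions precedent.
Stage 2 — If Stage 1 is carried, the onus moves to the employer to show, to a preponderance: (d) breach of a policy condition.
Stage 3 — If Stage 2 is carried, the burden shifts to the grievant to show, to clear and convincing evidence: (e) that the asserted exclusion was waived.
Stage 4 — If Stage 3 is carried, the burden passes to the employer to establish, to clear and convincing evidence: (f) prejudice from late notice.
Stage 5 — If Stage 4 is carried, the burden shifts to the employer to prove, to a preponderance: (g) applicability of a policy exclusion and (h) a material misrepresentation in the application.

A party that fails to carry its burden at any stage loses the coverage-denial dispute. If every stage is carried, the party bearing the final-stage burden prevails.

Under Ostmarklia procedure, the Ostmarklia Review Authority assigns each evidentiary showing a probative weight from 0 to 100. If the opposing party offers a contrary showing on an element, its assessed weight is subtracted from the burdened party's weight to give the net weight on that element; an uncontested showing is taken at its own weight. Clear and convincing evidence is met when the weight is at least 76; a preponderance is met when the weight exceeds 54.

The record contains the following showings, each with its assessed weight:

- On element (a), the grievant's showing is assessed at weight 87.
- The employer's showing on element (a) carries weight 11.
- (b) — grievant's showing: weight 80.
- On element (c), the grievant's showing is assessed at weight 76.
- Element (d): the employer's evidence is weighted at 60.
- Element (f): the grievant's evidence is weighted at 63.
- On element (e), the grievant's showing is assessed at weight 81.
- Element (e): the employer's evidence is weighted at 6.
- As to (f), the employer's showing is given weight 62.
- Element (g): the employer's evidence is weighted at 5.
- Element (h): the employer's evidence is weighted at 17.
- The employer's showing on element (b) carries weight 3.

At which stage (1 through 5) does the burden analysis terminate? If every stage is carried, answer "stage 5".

At Stage 1 the grievant must meet clear and convincing evidence (weight is at least 76): on (a) the weight is 87 less the opposing 11 gives net 76, which does reach 76, so (a) meets the standard; on (b) the weight is 80 less the opposing 3 gives net 77, which does reach 76, so (b) meets the standard; on (c) the weight is 76, ≥ 76, so (c) meets the standard.
  The grievant carries Stage 1; the employer now bears the burden.
At Stage 2 the employer must meet a preponderance (weight exceeds 54): on (d) the weight is 60, which does exceed 54, so (d) meets the standard.
  Stage 2 carried; the burden shifts to the grievant.
At Stage 3 the grievant must meet clear and convincing evidence (weight is at least 76): on (e) the weight is 81 less the opposing 6 gives net 75, < 76, so (e) does not meet the standard.
  Stage 3 not carried; the grievant fails its burden.
So the employer prevails.

stage 3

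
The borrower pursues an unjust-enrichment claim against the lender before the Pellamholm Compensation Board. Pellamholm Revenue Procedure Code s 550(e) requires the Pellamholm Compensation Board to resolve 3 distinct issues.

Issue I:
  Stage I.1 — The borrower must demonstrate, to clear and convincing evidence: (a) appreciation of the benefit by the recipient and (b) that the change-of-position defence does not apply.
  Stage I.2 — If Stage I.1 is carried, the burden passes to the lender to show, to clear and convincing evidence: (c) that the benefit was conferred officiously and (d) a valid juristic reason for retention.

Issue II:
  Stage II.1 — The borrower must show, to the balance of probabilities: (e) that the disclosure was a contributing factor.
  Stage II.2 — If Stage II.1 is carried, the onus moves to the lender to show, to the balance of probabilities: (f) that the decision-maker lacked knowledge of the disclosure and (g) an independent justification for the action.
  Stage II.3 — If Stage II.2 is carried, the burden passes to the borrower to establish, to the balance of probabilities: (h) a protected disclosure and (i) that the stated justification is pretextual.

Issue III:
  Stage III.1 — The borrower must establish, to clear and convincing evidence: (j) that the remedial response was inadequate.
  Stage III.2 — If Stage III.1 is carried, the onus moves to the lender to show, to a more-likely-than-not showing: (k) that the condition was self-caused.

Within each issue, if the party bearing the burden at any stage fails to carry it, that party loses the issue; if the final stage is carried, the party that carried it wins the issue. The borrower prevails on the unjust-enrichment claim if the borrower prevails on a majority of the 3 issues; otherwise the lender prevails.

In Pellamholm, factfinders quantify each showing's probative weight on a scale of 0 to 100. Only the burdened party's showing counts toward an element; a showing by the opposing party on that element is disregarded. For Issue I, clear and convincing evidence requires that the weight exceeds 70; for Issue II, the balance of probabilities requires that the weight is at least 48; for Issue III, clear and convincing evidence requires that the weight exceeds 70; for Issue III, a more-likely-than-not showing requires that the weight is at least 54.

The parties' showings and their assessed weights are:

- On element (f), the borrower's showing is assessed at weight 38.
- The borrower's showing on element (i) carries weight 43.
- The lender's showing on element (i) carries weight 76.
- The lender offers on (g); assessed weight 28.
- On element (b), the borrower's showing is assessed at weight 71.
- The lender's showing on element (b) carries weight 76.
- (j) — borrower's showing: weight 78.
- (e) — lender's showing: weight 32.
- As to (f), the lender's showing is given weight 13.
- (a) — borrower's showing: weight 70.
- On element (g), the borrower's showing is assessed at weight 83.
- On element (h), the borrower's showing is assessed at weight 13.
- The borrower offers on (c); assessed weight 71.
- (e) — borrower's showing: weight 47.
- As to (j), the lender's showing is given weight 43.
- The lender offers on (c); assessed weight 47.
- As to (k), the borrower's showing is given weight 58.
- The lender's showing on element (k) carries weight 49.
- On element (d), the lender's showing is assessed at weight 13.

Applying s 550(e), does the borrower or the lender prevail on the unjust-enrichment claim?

lender

— Issue I —
Stage I.1 (borrower, clear and convincing evidence, weight exceeds 70): (a) 70 ≤ 70 — fails; (b) 71 (lender's 76 disregarded) > 70 — meets.
  Stage I.1 not carried; the borrower fails its burden.
The analysis ends at Stage I.1; the lender prevails on this issue.
— Issue II —
At Stage II.1 the borrower must meet the balance of probabilities (weight is at least 48): on (e) the weight is 47 (the lender's 32 is given no effect), < 48, so (e) does not meet the standard.
  Not every element is met, so the borrower fails to carry Stage II.1.
So the lender prevails on this issue.
— Issue III —
At Stage III.1 the borrower must meet clear and convincing evidence (weight exceeds 70): on (j) the weight is 78 (the lender's 43 is given no effect), > 70, so (j) meets the standard.
  The borrower carries Stage III.1; the lender now bears the burden.
At Stage III.2 the lender must meet a more-likely-than-not showing (weight is at least 54): on (k) the weight is 49 (the borrower's 58 is given no effect), which does not reach 54, so (k) does not meet the standard.
  Not every element is met, so the lender fails to carry Stage III.2.
The analysis ends at Stage III.2; the borrower prevails on this issue.
Per-issue: Issue I → lender; Issue II → lender; Issue III → borrower. The borrower must prevail on a majority of issues; overall, the lender prevails.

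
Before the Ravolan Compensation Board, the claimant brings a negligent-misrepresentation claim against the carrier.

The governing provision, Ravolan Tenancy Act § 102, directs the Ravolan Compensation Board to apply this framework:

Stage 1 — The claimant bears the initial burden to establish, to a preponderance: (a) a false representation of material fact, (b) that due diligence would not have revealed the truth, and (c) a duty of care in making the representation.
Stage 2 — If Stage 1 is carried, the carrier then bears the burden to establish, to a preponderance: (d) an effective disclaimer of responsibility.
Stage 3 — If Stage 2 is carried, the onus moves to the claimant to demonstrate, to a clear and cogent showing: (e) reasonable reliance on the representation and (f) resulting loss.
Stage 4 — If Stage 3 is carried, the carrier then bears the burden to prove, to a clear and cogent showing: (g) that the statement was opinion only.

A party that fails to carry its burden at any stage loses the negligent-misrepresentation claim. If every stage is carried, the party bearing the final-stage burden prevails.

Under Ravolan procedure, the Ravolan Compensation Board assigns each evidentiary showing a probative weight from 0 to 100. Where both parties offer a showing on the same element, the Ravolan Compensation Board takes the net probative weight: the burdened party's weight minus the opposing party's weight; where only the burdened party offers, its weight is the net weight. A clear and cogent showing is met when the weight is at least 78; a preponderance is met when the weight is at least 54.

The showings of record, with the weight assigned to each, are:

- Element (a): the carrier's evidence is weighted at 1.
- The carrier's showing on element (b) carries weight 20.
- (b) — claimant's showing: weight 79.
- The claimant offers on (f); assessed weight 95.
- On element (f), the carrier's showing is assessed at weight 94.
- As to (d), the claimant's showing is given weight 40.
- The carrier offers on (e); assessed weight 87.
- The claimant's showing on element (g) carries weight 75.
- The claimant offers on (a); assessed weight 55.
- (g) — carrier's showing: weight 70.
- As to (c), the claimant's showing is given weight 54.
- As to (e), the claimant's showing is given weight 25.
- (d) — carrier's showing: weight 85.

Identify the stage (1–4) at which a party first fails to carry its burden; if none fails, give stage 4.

stage 2

Stage 1 (claimant, a preponderance, weight is at least 54): (a) net 55−1=54 ≥ 54 — meets; (b) net 79−20=59 ≥ 54 — meets; (c) 54 ≥ 54 — meets.
  Stage 1 is satisfied; the onus moves to the carrier.
Stage 2 (carrier, a preponderance, weight is at least 54): (d) net 85−40=45 < 54 — fails.
  Not every element is met, so the carrier fails to carry Stage 2.
The analysis ends at Stage 2; the claimant prevails.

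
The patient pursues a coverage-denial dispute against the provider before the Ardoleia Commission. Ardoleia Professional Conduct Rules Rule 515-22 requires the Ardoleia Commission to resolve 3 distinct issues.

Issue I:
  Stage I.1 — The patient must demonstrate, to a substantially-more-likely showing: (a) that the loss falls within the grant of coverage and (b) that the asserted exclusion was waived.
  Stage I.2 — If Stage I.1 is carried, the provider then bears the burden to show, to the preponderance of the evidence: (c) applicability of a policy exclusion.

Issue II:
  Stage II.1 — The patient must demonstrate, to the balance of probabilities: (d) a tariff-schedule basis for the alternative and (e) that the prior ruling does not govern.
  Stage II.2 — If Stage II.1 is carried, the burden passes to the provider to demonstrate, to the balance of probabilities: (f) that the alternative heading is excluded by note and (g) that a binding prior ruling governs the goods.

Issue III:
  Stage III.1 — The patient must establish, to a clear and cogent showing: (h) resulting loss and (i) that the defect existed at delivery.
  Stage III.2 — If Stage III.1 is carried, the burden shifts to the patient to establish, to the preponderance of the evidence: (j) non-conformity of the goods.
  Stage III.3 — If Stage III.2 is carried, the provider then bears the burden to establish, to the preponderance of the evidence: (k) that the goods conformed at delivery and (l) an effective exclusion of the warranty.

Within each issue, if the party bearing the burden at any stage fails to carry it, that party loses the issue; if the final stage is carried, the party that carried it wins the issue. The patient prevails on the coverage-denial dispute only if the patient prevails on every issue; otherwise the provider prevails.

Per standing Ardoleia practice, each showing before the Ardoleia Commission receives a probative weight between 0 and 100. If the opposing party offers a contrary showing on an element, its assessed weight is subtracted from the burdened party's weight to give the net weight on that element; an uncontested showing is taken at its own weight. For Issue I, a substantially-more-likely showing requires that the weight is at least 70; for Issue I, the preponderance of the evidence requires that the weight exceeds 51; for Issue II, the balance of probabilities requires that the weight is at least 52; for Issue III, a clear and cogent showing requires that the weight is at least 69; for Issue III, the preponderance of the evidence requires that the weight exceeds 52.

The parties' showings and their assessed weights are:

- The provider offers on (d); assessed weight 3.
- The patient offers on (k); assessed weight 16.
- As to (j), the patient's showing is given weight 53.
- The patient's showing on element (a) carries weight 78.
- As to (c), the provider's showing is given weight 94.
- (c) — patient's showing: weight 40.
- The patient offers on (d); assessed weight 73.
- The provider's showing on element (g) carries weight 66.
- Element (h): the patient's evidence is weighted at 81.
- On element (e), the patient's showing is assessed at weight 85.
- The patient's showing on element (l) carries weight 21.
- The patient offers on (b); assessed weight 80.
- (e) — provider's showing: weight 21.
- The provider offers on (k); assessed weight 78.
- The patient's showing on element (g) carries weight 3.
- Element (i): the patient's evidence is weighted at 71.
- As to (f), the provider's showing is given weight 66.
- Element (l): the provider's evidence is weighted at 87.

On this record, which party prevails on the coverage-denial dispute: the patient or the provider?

provider

— Issue I —
At Stage I.1 the patient must meet a substantially-more-likely showing (weight is at least 70): on (a) the weight is 78, ≥ 70, so (a) meets the standard; on (b) the weight is 80, which does reach 70, so (b) meets the standard.
  Stage I.1 is satisfied; the onus moves to the provider.
At Stage I.2 the provider must meet the preponderance of the evidence (weight exceeds 51): on (c) the weight is 94 less the opposing 40 gives net 54, which does exceed 51, so (c) meets the standard.
  Stage I.2 carried; the final stage is satisfied.
With every stage satisfied, the provider prevails on this issue.
— Issue II —
Stage II.1 (patient, the balance of probabilities, weight is at least 52): (d) net 73−3=70 ≥ 52 — meets; (e) net 85−21=64 ≥ 52 — meets.
  All elements met. The burden passes to the provider.
Stage II.2 (provider, the balance of probabilities, weight is at least 52): (f) 66 ≥ 52 — meets; (g) net 66−3=63 ≥ 52 — meets.
  All elements met at the final stage.
All stages carried — the provider prevails on this issue.
— Issue III —
Stage III.1 — burden on patient; standard: a clear and cogent showing (weight is at least 69).
    (h): 81 ≥ 69 [met]
    (i): 71 ≥ 69 [met]
  All elements met. The patient retains the burden for Stage III.2.
Stage III.2 — burden on patient; standard: the preponderance of the evidence (weight exceeds 52).
    (j): 53 > 52 [met]
  The patient carries Stage III.2; the provider now bears the burden.
Stage III.3 — burden on provider; standard: the preponderance of the evidence (weight exceeds 52).
    (k): 78 − 16 = 62 > 52 [met]
    (l): 87 − 21 = 66 > 52 [met]
  Stage III.3 carried; the final stage is satisfied.
All stages carried — the provider prevails on this issue.
Per-issue: Issue I → provider; Issue II → provider; Issue III → provider. The patient must prevail on every issue; overall, the provider prevails.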